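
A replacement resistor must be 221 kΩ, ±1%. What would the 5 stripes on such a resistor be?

221000 Ω = 221 × 10^3.
2 → red
2 → red
1 → brown
Multiplier 10^3 → orange.
±1% tolerance → brown.

red, red, brown, orange, brown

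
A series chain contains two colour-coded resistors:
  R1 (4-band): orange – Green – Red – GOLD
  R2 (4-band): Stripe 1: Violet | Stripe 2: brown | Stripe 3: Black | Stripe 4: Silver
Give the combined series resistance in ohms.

R1: orange, green → 35; red ×10^2 → 3500 Ω.
R2: violet, brown → 71; black ×1 → 71 Ω.
Series: 3500 + 71 = 3571 Ω.

3571 Ω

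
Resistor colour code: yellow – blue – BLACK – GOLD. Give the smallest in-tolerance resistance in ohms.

43.7 Ω

Yellow → 4 (first significant figure)
Blue → 6 (second significant figure)
Black → ×1 multiplier
Gold → ±5% tolerance
46 × 1 = 46 Ω
Smallest = 46 × (1 − 5/100) = 43.7 Ω.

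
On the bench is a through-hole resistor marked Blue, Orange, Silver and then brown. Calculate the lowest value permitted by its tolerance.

Blue → 6 (first significant figure)
Orange → 3 (second significant figure)
Silver → ×0.01 multiplier
Brown → ±1% tolerance
63 × 0.01 = 0.63 Ω
Lowest = 0.63 × (1 − 1/100) = 0.6237 Ω.

0.6237 Ω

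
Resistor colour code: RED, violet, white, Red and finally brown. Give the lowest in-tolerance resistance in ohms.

Red → 2 (first significant figure)
Violet → 7 (second significant figure)
White → 9 (third significant figure)
Red → ×10^2 multiplier
Brown → ±1% tolerance
279 × 100 = 27900 Ω
Lowest = 27900 × (1 − 1/100) = 27621 Ω.

27621 Ω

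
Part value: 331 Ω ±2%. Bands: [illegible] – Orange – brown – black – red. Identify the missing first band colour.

orange

331 Ω = 331 × 10^0.
The first band gives digit 3 of the significand, and 3 is orange.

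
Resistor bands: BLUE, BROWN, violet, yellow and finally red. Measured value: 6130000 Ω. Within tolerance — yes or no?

yes

Blue → 6 (first significant figure)
Brown → 1 (second significant figure)
Violet → 7 (third significant figure)
Yellow → ×10^4 multiplier
Red → ±2% tolerance
617 × 10000 = 6170000 Ω
Allowed range: 6046600 Ω to 6293400 Ω.
6130000 Ω lies inside that range.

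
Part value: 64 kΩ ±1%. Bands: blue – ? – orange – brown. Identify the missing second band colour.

64000 Ω = 64 × 10^3.
The second band gives digit 4 of the significand, and 4 is yellow.

yellow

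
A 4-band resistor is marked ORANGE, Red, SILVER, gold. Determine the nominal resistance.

Orange → 3 (first significant figure)
Red → 2 (second significant figure)
Silver → ×0.01 multiplier
32 × 0.01 = 0.32 Ω

0.32 Ω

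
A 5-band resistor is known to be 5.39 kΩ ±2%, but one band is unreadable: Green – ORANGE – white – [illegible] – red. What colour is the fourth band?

brown

5390 Ω = 539 × 10^1.
The fourth band is the multiplier, 10^1, which is brown.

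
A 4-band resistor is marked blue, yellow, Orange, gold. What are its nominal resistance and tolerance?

Blue → 6 (first significant figure)
Yellow → 4 (second significant figure)
Orange → ×10^3 multiplier
Gold → ±5% tolerance
64 × 1000 = 64000 Ω

64000 Ω ±5%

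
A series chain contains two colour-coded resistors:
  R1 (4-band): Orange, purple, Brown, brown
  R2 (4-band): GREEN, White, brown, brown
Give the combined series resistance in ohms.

960 Ω

R1: orange, violet → 37; brown ×10 → 370 Ω.
R2: green, white → 59; brown ×10 → 590 Ω.
Series: 370 + 590 = 960 Ω.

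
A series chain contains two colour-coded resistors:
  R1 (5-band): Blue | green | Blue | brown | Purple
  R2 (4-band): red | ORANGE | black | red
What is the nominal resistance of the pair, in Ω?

R1: blue, green, blue → 656; brown ×10 → 6560 Ω.
R2: red, orange → 23; black ×1 → 23 Ω.
Series: 6560 + 23 = 6583 Ω.

6583 Ω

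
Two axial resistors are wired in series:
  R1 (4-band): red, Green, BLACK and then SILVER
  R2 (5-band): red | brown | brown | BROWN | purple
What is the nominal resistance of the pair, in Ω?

2135 Ω

R1: red, green → 25; black ×1 → 25 Ω.
R2: red, brown, brown → 211; brown ×10 → 2110 Ω.
Series: 25 + 2110 = 2135 Ω.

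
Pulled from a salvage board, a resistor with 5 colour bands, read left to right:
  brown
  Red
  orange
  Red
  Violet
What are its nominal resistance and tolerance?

Brown → 1 (first significant figure)
Red → 2 (second significant figure)
Orange → 3 (third significant figure)
Red → ×10^2 multiplier
Violet → ±0.1% tolerance
123 × 100 = 12300 Ω

12300 Ω ±0.1%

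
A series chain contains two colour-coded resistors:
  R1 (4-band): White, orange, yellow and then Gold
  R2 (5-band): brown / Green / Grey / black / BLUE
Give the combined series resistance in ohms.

R1: white, orange → 93; yellow ×10^4 → 930000 Ω.
R2: brown, green, grey → 158; black ×1 → 158 Ω.
Series: 930000 + 158 = 930158 Ω.

930158 Ω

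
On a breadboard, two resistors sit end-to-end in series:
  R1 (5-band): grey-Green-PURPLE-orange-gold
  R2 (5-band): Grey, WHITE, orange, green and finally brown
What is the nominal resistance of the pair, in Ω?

90157000 Ω

R1: grey, green, violet → 857; orange ×10^3 → 857000 Ω.
R2: grey, white, orange → 893; green ×10^5 → 89300000 Ω.
Series: 857000 + 89300000 = 90157000 Ω.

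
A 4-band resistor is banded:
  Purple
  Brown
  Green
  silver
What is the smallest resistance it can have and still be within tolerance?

6390000 Ω

Violet → 7 (first significant figure)
Brown → 1 (second significant figure)
Green → ×10^5 multiplier
Silver → ±10% tolerance
71 × 100000 = 7100000 Ω
Smallest = 7100000 × (1 − 10/100) = 6390000 Ω.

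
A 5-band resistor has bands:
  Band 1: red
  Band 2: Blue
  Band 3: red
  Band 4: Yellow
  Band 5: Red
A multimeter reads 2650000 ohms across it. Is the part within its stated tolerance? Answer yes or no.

Red → 2 (first significant figure)
Blue → 6 (second significant figure)
Red → 2 (third significant figure)
Yellow → ×10^4 multiplier
Red → ±2% tolerance
262 × 10000 = 2620000 Ω
Allowed range: 2567600 Ω to 2672400 Ω.
2650000 ohms lies inside that range.

yes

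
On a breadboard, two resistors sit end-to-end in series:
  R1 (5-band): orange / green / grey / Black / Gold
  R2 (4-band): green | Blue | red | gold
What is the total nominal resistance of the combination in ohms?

5958 Ω

R1: orange, green, grey → 358; black ×1 → 358 Ω.
R2: green, blue → 56; red ×10^2 → 5600 Ω.
Series: 358 + 5600 = 5958 Ω.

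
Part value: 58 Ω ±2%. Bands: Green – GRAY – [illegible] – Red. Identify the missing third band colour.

58 Ω = 58 × 10^0.
The third band is the multiplier, 10^0, which is black.

black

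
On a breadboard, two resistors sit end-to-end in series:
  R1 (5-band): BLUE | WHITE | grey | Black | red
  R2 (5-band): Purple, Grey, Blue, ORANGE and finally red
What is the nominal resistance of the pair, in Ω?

786698 Ω

R1: blue, white, grey → 698; black ×1 → 698 Ω.
R2: violet, grey, blue → 786; orange ×10^3 → 786000 Ω.
Series: 698 + 786000 = 786698 Ω.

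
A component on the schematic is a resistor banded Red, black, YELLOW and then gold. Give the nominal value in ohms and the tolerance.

200000 Ω ±5%

Red → 2 (first significant figure)
Black → 0 (second significant figure)
Yellow → ×10^4 multiplier
Gold → ±5% tolerance
20 × 10000 = 200000 Ω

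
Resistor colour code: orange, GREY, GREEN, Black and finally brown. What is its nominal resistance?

385 Ω

Orange → 3 (first significant figure)
Grey → 8 (second significant figure)
Green → 5 (third significant figure)
Black → ×1 multiplier
385 × 1 = 385 Ω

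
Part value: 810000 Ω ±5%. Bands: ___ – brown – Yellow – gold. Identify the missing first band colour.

grey

810000 Ω = 81 × 10^4.
The first band gives digit 8 of the significand, and 8 is grey.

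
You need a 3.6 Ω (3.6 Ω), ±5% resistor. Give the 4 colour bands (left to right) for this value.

3.6 Ω = 36 × 10^-1.
3 → orange
6 → blue
Multiplier 10^-1 → gold.
±5% tolerance → gold.

orange, blue, gold, gold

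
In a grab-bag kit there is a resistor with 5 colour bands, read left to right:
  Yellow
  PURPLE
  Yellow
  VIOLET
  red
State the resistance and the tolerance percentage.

4740000000 Ω ±2%

Yellow → 4 (first significant figure)
Violet → 7 (second significant figure)
Yellow → 4 (third significant figure)
Violet → ×10^7 multiplier
Red → ±2% tolerance
474 × 10000000 = 4740000000 Ω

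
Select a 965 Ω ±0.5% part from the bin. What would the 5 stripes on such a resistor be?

965 Ω = 965 × 10^0.
9 → white
6 → blue
5 → green
Multiplier 10^0 → black.
±0.5% tolerance → green.

white, blue, green, black, green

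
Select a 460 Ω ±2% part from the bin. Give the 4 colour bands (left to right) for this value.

460 Ω = 46 × 10^1.
4 → yellow
6 → blue
Multiplier 10^1 → brown.
±2% tolerance → red.

yellow, blue, brown, red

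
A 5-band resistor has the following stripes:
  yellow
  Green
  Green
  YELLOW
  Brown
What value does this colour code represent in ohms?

4550000 Ω

Yellow → 4 (first significant figure)
Green → 5 (second significant figure)
Green → 5 (third significant figure)
Yellow → ×10^4 multiplier
455 × 10000 = 4550000 Ω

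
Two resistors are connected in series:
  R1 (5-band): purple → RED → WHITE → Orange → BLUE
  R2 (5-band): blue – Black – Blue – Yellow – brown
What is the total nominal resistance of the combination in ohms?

R1: violet, red, white → 729; orange ×10^3 → 729000 Ω.
R2: blue, black, blue → 606; yellow ×10^4 → 6060000 Ω.
Series: 729000 + 6060000 = 6789000 Ω.

6789000 Ω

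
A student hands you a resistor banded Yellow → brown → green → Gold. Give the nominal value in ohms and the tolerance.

4100000 Ω ±5%

Yellow → 4 (first significant figure)
Brown → 1 (second significant figure)
Green → ×10^5 multiplier
Gold → ±5% tolerance
41 × 100000 = 4100000 Ω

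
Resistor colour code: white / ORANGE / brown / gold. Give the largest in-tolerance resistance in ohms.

White → 9 (first significant figure)
Orange → 3 (second significant figure)
Brown → ×10 multiplier
Gold → ±5% tolerance
93 × 10 = 930 Ω
Largest = 930 × (1 + 5/100) = 976.5 Ω.

976.5 Ω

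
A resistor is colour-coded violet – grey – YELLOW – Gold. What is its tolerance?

The last band, gold, is the tolerance band.
Gold corresponds to ±5%.

±5%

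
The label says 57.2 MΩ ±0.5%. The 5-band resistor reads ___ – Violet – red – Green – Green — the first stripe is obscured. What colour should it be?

green

57200000 Ω = 572 × 10^5.
The first band gives digit 5 of the significand, and 5 is green.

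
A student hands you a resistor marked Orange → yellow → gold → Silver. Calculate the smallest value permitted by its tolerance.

3.06 Ω

Orange → 3 (first significant figure)
Yellow → 4 (second significant figure)
Gold → ×0.1 multiplier
Silver → ±10% tolerance
34 × 0.1 = 3.4 Ω
Smallest = 3.4 × (1 − 10/100) = 3.06 Ω.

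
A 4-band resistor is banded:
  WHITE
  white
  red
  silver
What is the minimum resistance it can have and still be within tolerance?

White → 9 (first significant figure)
White → 9 (second significant figure)
Red → ×10^2 multiplier
Silver → ±10% tolerance
99 × 100 = 9900 Ω
Minimum = 9900 × (1 − 10/100) = 8910 Ω.

8910 Ω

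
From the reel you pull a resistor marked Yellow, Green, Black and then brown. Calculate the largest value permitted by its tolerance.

Yellow → 4 (first significant figure)
Green → 5 (second significant figure)
Black → ×1 multiplier
Brown → ±1% tolerance
45 × 1 = 45 Ω
Largest = 45 × (1 + 1/100) = 45.45 Ω.

45.45 Ω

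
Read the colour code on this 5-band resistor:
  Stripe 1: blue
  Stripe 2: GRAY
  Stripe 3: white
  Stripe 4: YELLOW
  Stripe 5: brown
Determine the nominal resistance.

6890000 Ω

Blue → 6 (first significant figure)
Grey → 8 (second significant figure)
White → 9 (third significant figure)
Yellow → ×10^4 multiplier
689 × 10000 = 6890000 Ω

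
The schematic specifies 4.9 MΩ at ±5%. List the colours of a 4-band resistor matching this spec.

4900000 Ω = 49 × 10^5.
4 → yellow
9 → white
Multiplier 10^5 → green.
±5% tolerance → gold.

yellow, white, green, gold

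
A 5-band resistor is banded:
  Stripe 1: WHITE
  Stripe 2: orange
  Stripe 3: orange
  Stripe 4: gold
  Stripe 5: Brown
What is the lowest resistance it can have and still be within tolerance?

92.367 Ω

White → 9 (first significant figure)
Orange → 3 (second significant figure)
Orange → 3 (third significant figure)
Gold → ×0.1 multiplier
Brown → ±1% tolerance
933 × 0.1 = 93.3 Ω
Lowest = 93.3 × (1 − 1/100) = 92.367 Ω.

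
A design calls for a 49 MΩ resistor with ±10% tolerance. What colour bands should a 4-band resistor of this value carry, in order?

yellow, white, blue, silver

49000000 Ω = 49 × 10^6.
4 → yellow
9 → white
Multiplier 10^6 → blue.
±10% tolerance → silver.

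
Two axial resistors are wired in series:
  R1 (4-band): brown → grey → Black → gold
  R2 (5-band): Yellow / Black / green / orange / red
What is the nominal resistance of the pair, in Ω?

R1: brown, grey → 18; black ×1 → 18 Ω.
R2: yellow, black, green → 405; orange ×10^3 → 405000 Ω.
Series: 18 + 405000 = 405018 Ω.

405018 Ω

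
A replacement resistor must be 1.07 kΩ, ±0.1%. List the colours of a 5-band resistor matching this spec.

1070 Ω = 107 × 10^1.
1 → brown
0 → black
7 → violet
Multiplier 10^1 → brown.
±0.1% tolerance → violet.

brown, black, violet, brown, violet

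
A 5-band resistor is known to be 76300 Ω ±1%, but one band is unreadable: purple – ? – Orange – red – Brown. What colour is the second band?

76300 Ω = 763 × 10^2.
The second band gives digit 6 of the significand, and 6 is blue.

blue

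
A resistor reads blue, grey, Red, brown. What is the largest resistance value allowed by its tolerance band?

Blue → 6 (first significant figure)
Grey → 8 (second significant figure)
Red → ×10^2 multiplier
Brown → ±1% tolerance
68 × 100 = 6800 Ω
Largest = 6800 × (1 + 1/100) = 6868 Ω.

6868 Ω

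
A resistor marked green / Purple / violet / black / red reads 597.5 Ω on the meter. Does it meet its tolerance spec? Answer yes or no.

no

Green → 5 (first significant figure)
Violet → 7 (second significant figure)
Violet → 7 (third significant figure)
Black → ×1 multiplier
Red → ±2% tolerance
577 × 1 = 577 Ω
Allowed range: 565.46 Ω to 588.54 Ω.
597.5 Ω lies outside that range.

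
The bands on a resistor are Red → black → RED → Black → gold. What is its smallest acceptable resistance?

191.9 Ω

Red → 2 (first significant figure)
Black → 0 (second significant figure)
Red → 2 (third significant figure)
Black → ×1 multiplier
Gold → ±5% tolerance
202 × 1 = 202 Ω
Smallest = 202 × (1 − 5/100) = 191.9 Ω.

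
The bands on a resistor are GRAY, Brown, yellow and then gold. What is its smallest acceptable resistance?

Grey → 8 (first significant figure)
Brown → 1 (second significant figure)
Yellow → ×10^4 multiplier
Gold → ±5% tolerance
81 × 10000 = 810000 Ω
Smallest = 810000 × (1 − 5/100) = 769500 Ω.

769500 Ω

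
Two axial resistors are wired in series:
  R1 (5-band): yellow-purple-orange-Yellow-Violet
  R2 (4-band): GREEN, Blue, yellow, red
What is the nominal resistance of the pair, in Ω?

5290000 Ω

R1: yellow, violet, orange → 473; yellow ×10^4 → 4730000 Ω.
R2: green, blue → 56; yellow ×10^4 → 560000 Ω.
Series: 4730000 + 560000 = 5290000 Ω.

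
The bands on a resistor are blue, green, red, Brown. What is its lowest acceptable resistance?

Blue → 6 (first significant figure)
Green → 5 (second significant figure)
Red → ×10^2 multiplier
Brown → ±1% tolerance
65 × 100 = 6500 Ω
Lowest = 6500 × (1 − 1/100) = 6435 Ω.

6435 Ω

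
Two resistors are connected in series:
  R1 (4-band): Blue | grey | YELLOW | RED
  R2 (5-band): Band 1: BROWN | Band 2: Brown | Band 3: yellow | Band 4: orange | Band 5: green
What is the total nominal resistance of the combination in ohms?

794000 Ω

R1: blue, grey → 68; yellow ×10^4 → 680000 Ω.
R2: brown, brown, yellow → 114; orange ×10^3 → 114000 Ω.
Series: 680000 + 114000 = 794000 Ω.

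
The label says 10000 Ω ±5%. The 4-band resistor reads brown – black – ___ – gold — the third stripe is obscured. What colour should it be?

10000 Ω = 10 × 10^3.
The third band is the multiplier, 10^3, which is orange.

orange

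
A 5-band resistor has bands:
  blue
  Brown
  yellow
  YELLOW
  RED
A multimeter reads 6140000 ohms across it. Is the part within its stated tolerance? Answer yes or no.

yes

Blue → 6 (first significant figure)
Brown → 1 (second significant figure)
Yellow → 4 (third significant figure)
Yellow → ×10^4 multiplier
Red → ±2% tolerance
614 × 10000 = 6140000 Ω
Allowed range: 6017200 Ω to 6262800 Ω.
6140000 ohms lies inside that range.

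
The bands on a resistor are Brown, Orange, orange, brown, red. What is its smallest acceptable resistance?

Brown → 1 (first significant figure)
Orange → 3 (second significant figure)
Orange → 3 (third significant figure)
Brown → ×10 multiplier
Red → ±2% tolerance
133 × 10 = 1330 Ω
Smallest = 1330 × (1 − 2/100) = 1303.4 Ω.

1303.4 Ω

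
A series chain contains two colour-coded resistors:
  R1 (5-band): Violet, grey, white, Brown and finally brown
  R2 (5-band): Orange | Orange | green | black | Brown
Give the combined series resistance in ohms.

8225 Ω

R1: violet, grey, white → 789; brown ×10 → 7890 Ω.
R2: orange, orange, green → 335; black ×1 → 335 Ω.
Series: 7890 + 335 = 8225 Ω.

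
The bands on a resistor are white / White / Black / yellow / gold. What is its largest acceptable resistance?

10395000 Ω

White → 9 (first significant figure)
White → 9 (second significant figure)
Black → 0 (third significant figure)
Yellow → ×10^4 multiplier
Gold → ±5% tolerance
990 × 10000 = 9900000 Ω
Largest = 9900000 × (1 + 5/100) = 10395000 Ω.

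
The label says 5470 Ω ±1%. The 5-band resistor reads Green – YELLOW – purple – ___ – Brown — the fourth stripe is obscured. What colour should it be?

5470 Ω = 547 × 10^1.
The fourth band is the multiplier, 10^1, which is brown.

brown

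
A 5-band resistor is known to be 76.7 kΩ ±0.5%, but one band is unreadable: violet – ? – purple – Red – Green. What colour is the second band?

blue

76700 Ω = 767 × 10^2.
The second band gives digit 6 of the significand, and 6 is blue.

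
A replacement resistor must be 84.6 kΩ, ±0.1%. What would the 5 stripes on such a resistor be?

84600 Ω = 846 × 10^2.
8 → grey
4 → yellow
6 → blue
Multiplier 10^2 → red.
±0.1% tolerance → violet.

grey, yellow, blue, red, violet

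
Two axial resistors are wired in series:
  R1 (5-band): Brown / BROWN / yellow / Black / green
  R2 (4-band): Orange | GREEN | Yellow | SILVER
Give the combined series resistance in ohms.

350114 Ω

R1: brown, brown, yellow → 114; black ×1 → 114 Ω.
R2: orange, green → 35; yellow ×10^4 → 350000 Ω.
Series: 114 + 350000 = 350114 Ω.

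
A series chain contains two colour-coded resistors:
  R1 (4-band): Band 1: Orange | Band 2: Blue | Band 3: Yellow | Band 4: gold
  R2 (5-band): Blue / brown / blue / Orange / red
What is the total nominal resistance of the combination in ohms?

R1: orange, blue → 36; yellow ×10^4 → 360000 Ω.
R2: blue, brown, blue → 616; orange ×10^3 → 616000 Ω.
Series: 360000 + 616000 = 976000 Ω.

976000 Ω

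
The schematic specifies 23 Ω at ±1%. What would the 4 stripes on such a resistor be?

red, orange, black, brown

23 Ω = 23 × 10^0.
2 → red
3 → orange
Multiplier 10^0 → black.
±1% tolerance → brown.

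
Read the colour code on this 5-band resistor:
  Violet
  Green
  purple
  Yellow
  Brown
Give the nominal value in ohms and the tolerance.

7570000 Ω ±1%

Violet → 7 (first significant figure)
Green → 5 (second significant figure)
Violet → 7 (third significant figure)
Yellow → ×10^4 multiplier
Brown → ±1% tolerance
757 × 10000 = 7570000 Ω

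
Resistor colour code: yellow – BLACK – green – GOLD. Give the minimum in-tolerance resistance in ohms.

3800000 Ω

Yellow → 4 (first significant figure)
Black → 0 (second significant figure)
Green → ×10^5 multiplier
Gold → ±5% tolerance
40 × 100000 = 4000000 Ω
Minimum = 4000000 × (1 − 5/100) = 3800000 Ω.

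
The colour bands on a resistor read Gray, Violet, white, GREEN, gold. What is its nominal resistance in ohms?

87900000 Ω

Grey → 8 (first significant figure)
Violet → 7 (second significant figure)
White → 9 (third significant figure)
Green → ×10^5 multiplier
879 × 100000 = 87900000 Ω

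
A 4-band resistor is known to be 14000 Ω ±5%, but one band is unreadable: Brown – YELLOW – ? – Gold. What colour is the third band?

orange

14000 Ω = 14 × 10^3.
The third band is the multiplier, 10^3, which is orange.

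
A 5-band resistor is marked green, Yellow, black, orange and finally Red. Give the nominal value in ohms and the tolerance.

Green → 5 (first significant figure)
Yellow → 4 (second significant figure)
Black → 0 (third significant figure)
Orange → ×10^3 multiplier
Red → ±2% tolerance
540 × 1000 = 540000 Ω

540000 Ω ±2%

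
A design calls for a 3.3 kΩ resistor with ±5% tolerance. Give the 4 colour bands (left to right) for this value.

3300 Ω = 33 × 10^2.
3 → orange
3 → orange
Multiplier 10^2 → red.
±5% tolerance → gold.

orange, orange, red, gold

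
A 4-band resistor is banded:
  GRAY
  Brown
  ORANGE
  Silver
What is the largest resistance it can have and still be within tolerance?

89100 Ω

Grey → 8 (first significant figure)
Brown → 1 (second significant figure)
Orange → ×10^3 multiplier
Silver → ±10% tolerance
81 × 1000 = 81000 Ω
Largest = 81000 × (1 + 10/100) = 89100 Ω.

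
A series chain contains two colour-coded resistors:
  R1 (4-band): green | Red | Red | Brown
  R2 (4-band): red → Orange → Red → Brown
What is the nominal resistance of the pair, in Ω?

R1: green, red → 52; red ×10^2 → 5200 Ω.
R2: red, orange → 23; red ×10^2 → 2300 Ω.
Series: 5200 + 2300 = 7500 Ω.

7500 Ω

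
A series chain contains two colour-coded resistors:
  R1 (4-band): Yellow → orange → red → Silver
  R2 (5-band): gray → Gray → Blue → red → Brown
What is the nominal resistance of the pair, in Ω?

92900 Ω

R1: yellow, orange → 43; red ×10^2 → 4300 Ω.
R2: grey, grey, blue → 886; red ×10^2 → 88600 Ω.
Series: 4300 + 88600 = 92900 Ω.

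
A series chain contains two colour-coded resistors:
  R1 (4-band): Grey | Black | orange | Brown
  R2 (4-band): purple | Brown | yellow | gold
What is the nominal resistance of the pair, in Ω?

R1: grey, black → 80; orange ×10^3 → 80000 Ω.
R2: violet, brown → 71; yellow ×10^4 → 710000 Ω.
Series: 80000 + 710000 = 790000 Ω.

790000 Ω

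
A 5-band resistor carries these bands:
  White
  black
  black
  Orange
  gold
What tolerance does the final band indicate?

±5%

The last band, gold, is the tolerance band.
Gold corresponds to ±5%.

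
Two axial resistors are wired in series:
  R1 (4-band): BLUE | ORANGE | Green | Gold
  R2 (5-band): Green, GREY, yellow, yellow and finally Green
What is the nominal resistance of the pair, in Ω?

R1: blue, orange → 63; green ×10^5 → 6300000 Ω.
R2: green, grey, yellow → 584; yellow ×10^4 → 5840000 Ω.
Series: 6300000 + 5840000 = 12140000 Ω.

12140000 Ω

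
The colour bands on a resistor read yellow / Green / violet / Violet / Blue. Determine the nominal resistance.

4570000000 Ω

Yellow → 4 (first significant figure)
Green → 5 (second significant figure)
Violet → 7 (third significant figure)
Violet → ×10^7 multiplier
457 × 10000000 = 4570000000 Ω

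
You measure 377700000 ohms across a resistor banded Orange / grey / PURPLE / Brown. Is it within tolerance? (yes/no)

Orange → 3 (first significant figure)
Grey → 8 (second significant figure)
Violet → ×10^7 multiplier
Brown → ±1% tolerance
38 × 10000000 = 380000000 Ω
Allowed range: 376200000 Ω to 383800000 Ω.
377700000 ohms lies inside that range.

yes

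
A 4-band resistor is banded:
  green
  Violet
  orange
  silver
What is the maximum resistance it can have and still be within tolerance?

Green → 5 (first significant figure)
Violet → 7 (second significant figure)
Orange → ×10^3 multiplier
Silver → ±10% tolerance
57 × 1000 = 57000 Ω
Maximum = 57000 × (1 + 10/100) = 62700 Ω.

62700 Ω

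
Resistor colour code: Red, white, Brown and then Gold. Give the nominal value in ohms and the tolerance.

Red → 2 (first significant figure)
White → 9 (second significant figure)
Brown → ×10 multiplier
Gold → ±5% tolerance
29 × 10 = 290 Ω

290 Ω ±5%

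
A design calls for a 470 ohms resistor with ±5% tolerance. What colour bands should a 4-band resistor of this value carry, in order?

470 Ω = 47 × 10^1.
4 → yellow
7 → violet
Multiplier 10^1 → brown.
±5% tolerance → gold.

yellow, violet, brown, gold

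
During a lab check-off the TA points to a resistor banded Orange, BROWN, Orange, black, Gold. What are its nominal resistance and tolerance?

Orange → 3 (first significant figure)
Brown → 1 (second significant figure)
Orange → 3 (third significant figure)
Black → ×1 multiplier
Gold → ±5% tolerance
313 × 1 = 313 Ω

313 Ω ±5%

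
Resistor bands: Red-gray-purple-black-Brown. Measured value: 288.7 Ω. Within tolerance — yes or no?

Red → 2 (first significant figure)
Grey → 8 (second significant figure)
Violet → 7 (third significant figure)
Black → ×1 multiplier
Brown → ±1% tolerance
287 × 1 = 287 Ω
Allowed range: 284.13 Ω to 289.87 Ω.
288.7 Ω lies inside that range.

yes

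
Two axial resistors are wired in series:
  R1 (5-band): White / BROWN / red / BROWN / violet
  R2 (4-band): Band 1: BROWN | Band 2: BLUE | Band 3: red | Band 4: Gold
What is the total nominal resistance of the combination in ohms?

R1: white, brown, red → 912; brown ×10 → 9120 Ω.
R2: brown, blue → 16; red ×10^2 → 1600 Ω.
Series: 9120 + 1600 = 10720 Ω.

10720 Ω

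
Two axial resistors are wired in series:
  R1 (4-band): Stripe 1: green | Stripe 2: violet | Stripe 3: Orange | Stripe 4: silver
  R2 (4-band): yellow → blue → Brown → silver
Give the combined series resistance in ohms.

R1: green, violet → 57; orange ×10^3 → 57000 Ω.
R2: yellow, blue → 46; brown ×10 → 460 Ω.
Series: 57000 + 460 = 57460 Ω.

57460 Ω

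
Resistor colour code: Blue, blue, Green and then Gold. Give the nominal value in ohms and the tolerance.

Blue → 6 (first significant figure)
Blue → 6 (second significant figure)
Green → ×10^5 multiplier
Gold → ±5% tolerance
66 × 100000 = 6600000 Ω

6600000 Ω ±5%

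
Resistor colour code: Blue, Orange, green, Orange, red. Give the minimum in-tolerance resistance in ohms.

Blue → 6 (first significant figure)
Orange → 3 (second significant figure)
Green → 5 (third significant figure)
Orange → ×10^3 multiplier
Red → ±2% tolerance
635 × 1000 = 635000 Ω
Minimum = 635000 × (1 − 2/100) = 622300 Ω.

622300 Ω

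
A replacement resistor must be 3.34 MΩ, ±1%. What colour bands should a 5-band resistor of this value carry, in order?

orange, orange, yellow, yellow, brown

3340000 Ω = 334 × 10^4.
3 → orange
3 → orange
4 → yellow
Multiplier 10^4 → yellow.
±1% tolerance → brown.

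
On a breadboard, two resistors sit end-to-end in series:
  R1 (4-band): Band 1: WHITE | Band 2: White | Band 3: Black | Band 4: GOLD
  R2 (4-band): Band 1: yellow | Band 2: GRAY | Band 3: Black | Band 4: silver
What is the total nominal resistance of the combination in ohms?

147 Ω

R1: white, white → 99; black ×1 → 99 Ω.
R2: yellow, grey → 48; black ×1 → 48 Ω.
Series: 99 + 48 = 147 Ω.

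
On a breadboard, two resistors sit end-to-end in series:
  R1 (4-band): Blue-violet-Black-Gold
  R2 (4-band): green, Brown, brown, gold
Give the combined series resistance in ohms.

R1: blue, violet → 67; black ×1 → 67 Ω.
R2: green, brown → 51; brown ×10 → 510 Ω.
Series: 67 + 510 = 577 Ω.

577 Ω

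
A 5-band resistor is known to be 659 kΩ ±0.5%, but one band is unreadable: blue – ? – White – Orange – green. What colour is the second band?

659000 Ω = 659 × 10^3.
The second band gives digit 5 of the significand, and 5 is green.

green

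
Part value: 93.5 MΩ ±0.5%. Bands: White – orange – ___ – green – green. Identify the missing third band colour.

green

93500000 Ω = 935 × 10^5.
The third band gives digit 5 of the significand, and 5 is green.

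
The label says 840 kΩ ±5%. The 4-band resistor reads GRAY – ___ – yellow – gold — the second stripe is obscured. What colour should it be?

yellow

840000 Ω = 84 × 10^4.
The second band gives digit 4 of the significand, and 4 is yellow.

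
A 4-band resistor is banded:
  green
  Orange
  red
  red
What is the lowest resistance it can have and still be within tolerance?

Green → 5 (first significant figure)
Orange → 3 (second significant figure)
Red → ×10^2 multiplier
Red → ±2% tolerance
53 × 100 = 5300 Ω
Lowest = 5300 × (1 − 2/100) = 5194 Ω.

5194 Ω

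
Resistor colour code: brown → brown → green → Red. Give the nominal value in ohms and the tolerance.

Brown → 1 (first significant figure)
Brown → 1 (second significant figure)
Green → ×10^5 multiplier
Red → ±2% tolerance
11 × 100000 = 1100000 Ω

1100000 Ω ±2%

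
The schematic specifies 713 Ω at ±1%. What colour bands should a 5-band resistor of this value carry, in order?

violet, brown, orange, black, brown

713 Ω = 713 × 10^0.
7 → violet
1 → brown
3 → orange
Multiplier 10^0 → black.
±1% tolerance → brown.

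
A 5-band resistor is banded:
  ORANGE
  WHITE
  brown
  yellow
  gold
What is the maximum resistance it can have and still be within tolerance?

4105500 Ω

Orange → 3 (first significant figure)
White → 9 (second significant figure)
Brown → 1 (third significant figure)
Yellow → ×10^4 multiplier
Gold → ±5% tolerance
391 × 10000 = 3910000 Ω
Maximum = 3910000 × (1 + 5/100) = 4105500 Ω.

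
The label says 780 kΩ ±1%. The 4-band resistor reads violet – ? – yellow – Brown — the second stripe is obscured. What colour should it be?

grey

780000 Ω = 78 × 10^4.
The second band gives digit 8 of the significand, and 8 is grey.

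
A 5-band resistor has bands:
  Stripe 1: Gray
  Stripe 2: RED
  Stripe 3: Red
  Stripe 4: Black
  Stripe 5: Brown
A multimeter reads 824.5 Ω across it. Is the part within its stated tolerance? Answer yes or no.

Grey → 8 (first significant figure)
Red → 2 (second significant figure)
Red → 2 (third significant figure)
Black → ×1 multiplier
Brown → ±1% tolerance
822 × 1 = 822 Ω
Allowed range: 813.78 Ω to 830.22 Ω.
824.5 Ω lies inside that range.

yes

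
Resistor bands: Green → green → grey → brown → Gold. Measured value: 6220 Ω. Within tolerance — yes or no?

no

Green → 5 (first significant figure)
Green → 5 (second significant figure)
Grey → 8 (third significant figure)
Brown → ×10 multiplier
Gold → ±5% tolerance
558 × 10 = 5580 Ω
Allowed range: 5301 Ω to 5859 Ω.
6220 Ω lies outside that range.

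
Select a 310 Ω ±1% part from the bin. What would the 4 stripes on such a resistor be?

310 Ω = 31 × 10^1.
3 → orange
1 → brown
Multiplier 10^1 → brown.
±1% tolerance → brown.

orange, brown, brown, brown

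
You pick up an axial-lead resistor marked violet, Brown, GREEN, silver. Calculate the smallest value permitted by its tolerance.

Violet → 7 (first significant figure)
Brown → 1 (second significant figure)
Green → ×10^5 multiplier
Silver → ±10% tolerance
71 × 100000 = 7100000 Ω
Smallest = 7100000 × (1 − 10/100) = 6390000 Ω.

6390000 Ω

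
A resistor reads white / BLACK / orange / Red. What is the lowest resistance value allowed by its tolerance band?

White → 9 (first significant figure)
Black → 0 (second significant figure)
Orange → ×10^3 multiplier
Red → ±2% tolerance
90 × 1000 = 90000 Ω
Lowest = 90000 × (1 − 2/100) = 88200 Ω.

88200 Ω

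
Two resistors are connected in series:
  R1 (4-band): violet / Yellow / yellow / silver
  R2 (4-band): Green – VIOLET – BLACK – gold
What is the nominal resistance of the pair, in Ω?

R1: violet, yellow → 74; yellow ×10^4 → 740000 Ω.
R2: green, violet → 57; black ×1 → 57 Ω.
Series: 740000 + 57 = 740057 Ω.

740057 Ω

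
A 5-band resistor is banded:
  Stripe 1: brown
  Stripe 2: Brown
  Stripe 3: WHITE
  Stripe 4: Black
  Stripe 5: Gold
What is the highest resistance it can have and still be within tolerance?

124.95 Ω

Brown → 1 (first significant figure)
Brown → 1 (second significant figure)
White → 9 (third significant figure)
Black → ×1 multiplier
Gold → ±5% tolerance
119 × 1 = 119 Ω
Highest = 119 × (1 + 5/100) = 124.95 Ω.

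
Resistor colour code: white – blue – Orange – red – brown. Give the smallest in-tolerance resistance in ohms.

95337 Ω

White → 9 (first significant figure)
Blue → 6 (second significant figure)
Orange → 3 (third significant figure)
Red → ×10^2 multiplier
Brown → ±1% tolerance
963 × 100 = 96300 Ω
Smallest = 96300 × (1 − 1/100) = 95337 Ω.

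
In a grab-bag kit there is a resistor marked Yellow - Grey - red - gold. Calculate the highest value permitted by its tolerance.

Yellow → 4 (first significant figure)
Grey → 8 (second significant figure)
Red → ×10^2 multiplier
Gold → ±5% tolerance
48 × 100 = 4800 Ω
Highest = 4800 × (1 + 5/100) = 5040 Ω.

5040 Ω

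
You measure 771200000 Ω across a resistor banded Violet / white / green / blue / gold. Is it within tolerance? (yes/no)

yes

Violet → 7 (first significant figure)
White → 9 (second significant figure)
Green → 5 (third significant figure)
Blue → ×10^6 multiplier
Gold → ±5% tolerance
795 × 1000000 = 795000000 Ω
Allowed range: 755250000 Ω to 834750000 Ω.
771200000 Ω lies inside that range.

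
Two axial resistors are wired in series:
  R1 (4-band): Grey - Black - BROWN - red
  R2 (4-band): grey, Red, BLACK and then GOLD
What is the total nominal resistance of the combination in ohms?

R1: grey, black → 80; brown ×10 → 800 Ω.
R2: grey, red → 82; black ×1 → 82 Ω.
Series: 800 + 82 = 882 Ω.

882 Ω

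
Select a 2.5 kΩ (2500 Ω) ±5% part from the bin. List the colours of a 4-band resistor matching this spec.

red, green, red, gold

2500 Ω = 25 × 10^2.
2 → red
5 → green
Multiplier 10^2 → red.
±5% tolerance → gold.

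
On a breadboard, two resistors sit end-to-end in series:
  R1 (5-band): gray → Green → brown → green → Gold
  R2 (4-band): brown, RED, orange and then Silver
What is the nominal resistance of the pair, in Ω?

85112000 Ω

R1: grey, green, brown → 851; green ×10^5 → 85100000 Ω.
R2: brown, red → 12; orange ×10^3 → 12000 Ω.
Series: 85100000 + 12000 = 85112000 Ω.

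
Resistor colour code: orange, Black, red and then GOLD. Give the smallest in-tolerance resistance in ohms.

Orange → 3 (first significant figure)
Black → 0 (second significant figure)
Red → ×10^2 multiplier
Gold → ±5% tolerance
30 × 100 = 3000 Ω
Smallest = 3000 × (1 − 5/100) = 2850 Ω.

2850 Ω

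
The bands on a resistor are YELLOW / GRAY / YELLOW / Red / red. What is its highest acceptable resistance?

Yellow → 4 (first significant figure)
Grey → 8 (second significant figure)
Yellow → 4 (third significant figure)
Red → ×10^2 multiplier
Red → ±2% tolerance
484 × 100 = 48400 Ω
Highest = 48400 × (1 + 2/100) = 49368 Ω.

49368 Ω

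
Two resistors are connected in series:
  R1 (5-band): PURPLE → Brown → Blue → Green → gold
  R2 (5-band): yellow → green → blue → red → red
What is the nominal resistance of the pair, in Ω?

R1: violet, brown, blue → 716; green ×10^5 → 71600000 Ω.
R2: yellow, green, blue → 456; red ×10^2 → 45600 Ω.
Series: 71600000 + 45600 = 71645600 Ω.

71645600 Ω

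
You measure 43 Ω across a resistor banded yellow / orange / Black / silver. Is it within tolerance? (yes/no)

yes

Yellow → 4 (first significant figure)
Orange → 3 (second significant figure)
Black → ×1 multiplier
Silver → ±10% tolerance
43 × 1 = 43 Ω
Allowed range: 38.7 Ω to 47.3 Ω.
43 Ω lies inside that range.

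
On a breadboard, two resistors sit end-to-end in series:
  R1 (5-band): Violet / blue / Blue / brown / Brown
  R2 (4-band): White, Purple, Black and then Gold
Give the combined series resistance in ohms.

R1: violet, blue, blue → 766; brown ×10 → 7660 Ω.
R2: white, violet → 97; black ×1 → 97 Ω.
Series: 7660 + 97 = 7757 Ω.

7757 Ω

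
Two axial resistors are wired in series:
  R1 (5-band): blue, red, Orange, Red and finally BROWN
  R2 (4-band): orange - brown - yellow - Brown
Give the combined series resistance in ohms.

372300 Ω

R1: blue, red, orange → 623; red ×10^2 → 62300 Ω.
R2: orange, brown → 31; yellow ×10^4 → 310000 Ω.
Series: 62300 + 310000 = 372300 Ω.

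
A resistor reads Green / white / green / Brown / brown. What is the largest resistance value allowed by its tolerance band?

6009.5 Ω

Green → 5 (first significant figure)
White → 9 (second significant figure)
Green → 5 (third significant figure)
Brown → ×10 multiplier
Brown → ±1% tolerance
595 × 10 = 5950 Ω
Largest = 5950 × (1 + 1/100) = 6009.5 Ω.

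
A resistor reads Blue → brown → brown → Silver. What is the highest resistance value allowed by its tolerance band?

671 Ω

Blue → 6 (first significant figure)
Brown → 1 (second significant figure)
Brown → ×10 multiplier
Silver → ±10% tolerance
61 × 10 = 610 Ω
Highest = 610 × (1 + 10/100) = 671 Ω.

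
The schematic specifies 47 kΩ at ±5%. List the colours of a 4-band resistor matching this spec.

yellow, violet, orange, gold

47000 Ω = 47 × 10^3.
4 → yellow
7 → violet
Multiplier 10^3 → orange.
±5% tolerance → gold.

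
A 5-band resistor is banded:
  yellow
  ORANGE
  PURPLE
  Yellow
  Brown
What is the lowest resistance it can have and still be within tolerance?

Yellow → 4 (first significant figure)
Orange → 3 (second significant figure)
Violet → 7 (third significant figure)
Yellow → ×10^4 multiplier
Brown → ±1% tolerance
437 × 10000 = 4370000 Ω
Lowest = 4370000 × (1 − 1/100) = 4326300 Ω.

4326300 Ω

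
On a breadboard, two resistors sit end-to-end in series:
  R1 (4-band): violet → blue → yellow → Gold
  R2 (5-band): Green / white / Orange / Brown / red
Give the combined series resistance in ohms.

R1: violet, blue → 76; yellow ×10^4 → 760000 Ω.
R2: green, white, orange → 593; brown ×10 → 5930 Ω.
Series: 760000 + 5930 = 765930 Ω.

765930 Ω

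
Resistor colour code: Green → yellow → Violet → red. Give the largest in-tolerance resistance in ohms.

Green → 5 (first significant figure)
Yellow → 4 (second significant figure)
Violet → ×10^7 multiplier
Red → ±2% tolerance
54 × 10000000 = 540000000 Ω
Largest = 540000000 × (1 + 2/100) = 550800000 Ω.

550800000 Ω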